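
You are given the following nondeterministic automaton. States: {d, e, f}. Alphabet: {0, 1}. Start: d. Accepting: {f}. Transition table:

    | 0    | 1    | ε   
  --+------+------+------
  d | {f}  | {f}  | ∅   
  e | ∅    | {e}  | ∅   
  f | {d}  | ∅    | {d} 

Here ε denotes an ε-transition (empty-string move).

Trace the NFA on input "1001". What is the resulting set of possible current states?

{d, f}

Start in {d}.
Read '1': d→{f}; union {f}; ε-closure = {d, f}.
Read '0': d→{f}, f→{d}; now {d, f}.
Read '0': d→{f}, f→{d}; now {d, f}.
Read '1': d→{f}, f→∅; union {f}; ε-closure = {d, f}.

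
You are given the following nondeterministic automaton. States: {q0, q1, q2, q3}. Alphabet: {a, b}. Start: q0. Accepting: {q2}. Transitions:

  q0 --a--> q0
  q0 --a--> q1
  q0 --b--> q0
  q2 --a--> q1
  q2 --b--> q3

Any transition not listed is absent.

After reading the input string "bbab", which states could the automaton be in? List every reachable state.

Start in {q0}.
Read 'b': q0→{q0}; now {q0}.
Read 'b': q0→{q0}; now {q0}.
Read 'a': q0→{q0, q1}; now {q0, q1}.
Read 'b': q0→{q0}, q1→∅; now {q0}.

{q0}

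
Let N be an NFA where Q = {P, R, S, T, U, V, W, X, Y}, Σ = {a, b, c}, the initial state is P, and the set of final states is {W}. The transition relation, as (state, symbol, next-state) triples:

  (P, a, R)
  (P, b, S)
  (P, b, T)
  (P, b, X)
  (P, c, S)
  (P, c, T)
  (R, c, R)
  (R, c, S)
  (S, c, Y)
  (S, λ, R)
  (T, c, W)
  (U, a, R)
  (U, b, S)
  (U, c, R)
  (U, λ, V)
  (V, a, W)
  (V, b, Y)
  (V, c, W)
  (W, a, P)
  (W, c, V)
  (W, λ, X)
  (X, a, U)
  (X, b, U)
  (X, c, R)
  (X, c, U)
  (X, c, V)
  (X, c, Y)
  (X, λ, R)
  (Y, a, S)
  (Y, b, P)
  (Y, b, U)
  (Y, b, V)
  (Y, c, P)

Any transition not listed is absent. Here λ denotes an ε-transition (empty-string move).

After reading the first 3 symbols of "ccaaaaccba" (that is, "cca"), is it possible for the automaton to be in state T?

No

Start in {P}.
Read 'c': {P} → {R, S, T}.
Read 'c': {R, S, T} → {R, S, W, X, Y}.
Read 'a': {R, S, W, X, Y} → {P, R, S, U, V}.
State T is not in {P, R, S, U, V}.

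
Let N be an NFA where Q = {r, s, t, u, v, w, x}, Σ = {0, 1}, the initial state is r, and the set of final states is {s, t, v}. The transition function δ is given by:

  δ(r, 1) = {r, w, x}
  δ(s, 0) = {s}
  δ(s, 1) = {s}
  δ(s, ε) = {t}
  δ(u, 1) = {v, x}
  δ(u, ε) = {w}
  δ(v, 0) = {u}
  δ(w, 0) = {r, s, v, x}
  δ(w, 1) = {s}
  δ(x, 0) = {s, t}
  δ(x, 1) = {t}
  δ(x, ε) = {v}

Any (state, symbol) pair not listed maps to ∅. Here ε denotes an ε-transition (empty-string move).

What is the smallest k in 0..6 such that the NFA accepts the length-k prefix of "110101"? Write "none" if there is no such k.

Start in {r}.
Read '1': {r} → {r, v, w, x}.
None of the earlier sets intersect F, but {r, v, w, x} does.

1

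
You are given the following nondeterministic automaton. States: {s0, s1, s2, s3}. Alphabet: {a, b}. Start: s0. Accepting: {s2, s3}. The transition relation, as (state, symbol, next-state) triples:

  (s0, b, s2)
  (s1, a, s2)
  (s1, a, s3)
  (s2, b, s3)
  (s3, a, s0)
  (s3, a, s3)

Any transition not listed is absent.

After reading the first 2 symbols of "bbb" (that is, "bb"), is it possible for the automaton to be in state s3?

Yes

Start in {s0}.
Read 'b': {s0} → {s2}.
Read 'b': {s2} → {s3}.
State s3 is in {s3}.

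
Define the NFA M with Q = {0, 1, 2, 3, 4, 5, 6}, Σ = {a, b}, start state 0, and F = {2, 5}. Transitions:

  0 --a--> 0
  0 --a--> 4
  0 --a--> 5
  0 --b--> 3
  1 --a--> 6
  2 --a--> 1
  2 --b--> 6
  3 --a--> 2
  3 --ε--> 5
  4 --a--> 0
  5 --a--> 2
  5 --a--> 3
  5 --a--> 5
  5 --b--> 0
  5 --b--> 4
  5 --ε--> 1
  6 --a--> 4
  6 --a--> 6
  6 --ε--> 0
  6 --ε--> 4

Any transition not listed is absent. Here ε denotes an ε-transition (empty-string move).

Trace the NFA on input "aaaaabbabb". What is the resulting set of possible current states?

Start in {0}.
Read 'a': {0} → {0, 1, 4, 5}.
Read 'a': {0, 1, 4, 5} → {0, 1, 2, 3, 4, 5, 6}.
Read 'a': {0, 1, 2, 3, 4, 5, 6} → {0, 1, 2, 3, 4, 5, 6}.
Read 'a': {0, 1, 2, 3, 4, 5, 6} → {0, 1, 2, 3, 4, 5, 6}.
Read 'a': {0, 1, 2, 3, 4, 5, 6} → {0, 1, 2, 3, 4, 5, 6}.
Read 'b': {0, 1, 2, 3, 4, 5, 6} → {0, 1, 3, 4, 5, 6}.
Read 'b': {0, 1, 3, 4, 5, 6} → {0, 1, 3, 4, 5}.
Read 'a': {0, 1, 3, 4, 5} → {0, 1, 2, 3, 4, 5, 6}.
Read 'b': {0, 1, 2, 3, 4, 5, 6} → {0, 1, 3, 4, 5, 6}.
Read 'b': {0, 1, 3, 4, 5, 6} → {0, 1, 3, 4, 5}.

{0, 1, 3, 4, 5}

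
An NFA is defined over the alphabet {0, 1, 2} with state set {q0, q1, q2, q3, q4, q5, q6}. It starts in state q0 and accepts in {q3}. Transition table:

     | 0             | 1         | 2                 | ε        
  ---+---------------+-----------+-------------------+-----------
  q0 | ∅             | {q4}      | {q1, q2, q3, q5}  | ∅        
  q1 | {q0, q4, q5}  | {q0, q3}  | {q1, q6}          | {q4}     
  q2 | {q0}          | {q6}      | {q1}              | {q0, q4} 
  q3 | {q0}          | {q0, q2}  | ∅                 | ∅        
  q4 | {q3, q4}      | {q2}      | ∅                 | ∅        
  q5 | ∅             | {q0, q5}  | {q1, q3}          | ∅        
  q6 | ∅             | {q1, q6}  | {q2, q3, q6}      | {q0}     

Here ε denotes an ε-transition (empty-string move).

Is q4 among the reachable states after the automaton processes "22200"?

Start in {q0}.
Read '2': {q0} → {q0, q1, q2, q3, q4, q5}.
Read '2': {q0, q1, q2, q3, q4, q5} → {q0, q1, q2, q3, q4, q5, q6}.
Read '2': {q0, q1, q2, q3, q4, q5, q6} → {q0, q1, q2, q3, q4, q5, q6}.
Read '0': {q0, q1, q2, q3, q4, q5, q6} → {q0, q3, q4, q5}.
Read '0': {q0, q3, q4, q5} → {q0, q3, q4}.
State q4 is in {q0, q3, q4}.

Yes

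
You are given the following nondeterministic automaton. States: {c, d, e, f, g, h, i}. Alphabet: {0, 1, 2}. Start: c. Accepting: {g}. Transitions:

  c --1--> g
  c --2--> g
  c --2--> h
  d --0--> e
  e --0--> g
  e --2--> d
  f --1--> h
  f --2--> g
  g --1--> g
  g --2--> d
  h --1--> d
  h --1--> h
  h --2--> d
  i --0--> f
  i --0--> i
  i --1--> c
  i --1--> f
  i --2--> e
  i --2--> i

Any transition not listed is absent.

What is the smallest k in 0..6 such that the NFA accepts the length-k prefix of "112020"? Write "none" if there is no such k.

1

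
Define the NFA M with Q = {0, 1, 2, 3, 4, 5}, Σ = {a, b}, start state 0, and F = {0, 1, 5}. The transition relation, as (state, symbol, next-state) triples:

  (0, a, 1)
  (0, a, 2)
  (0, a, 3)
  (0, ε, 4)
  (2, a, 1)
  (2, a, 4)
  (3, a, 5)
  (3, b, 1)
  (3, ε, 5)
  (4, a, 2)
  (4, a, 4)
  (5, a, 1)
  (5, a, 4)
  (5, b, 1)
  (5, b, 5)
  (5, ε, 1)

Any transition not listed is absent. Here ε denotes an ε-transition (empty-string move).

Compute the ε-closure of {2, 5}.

Begin with {2, 5}.
ε-move 5 → 1; add 1.

{1, 2, 5}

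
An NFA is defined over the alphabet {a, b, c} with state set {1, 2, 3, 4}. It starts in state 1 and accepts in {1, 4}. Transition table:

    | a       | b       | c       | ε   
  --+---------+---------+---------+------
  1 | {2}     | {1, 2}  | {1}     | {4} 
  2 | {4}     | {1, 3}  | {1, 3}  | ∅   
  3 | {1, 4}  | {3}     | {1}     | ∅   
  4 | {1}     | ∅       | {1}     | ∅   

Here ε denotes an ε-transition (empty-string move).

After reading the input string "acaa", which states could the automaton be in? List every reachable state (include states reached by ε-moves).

{1, 2, 4}

Start: ε-closure({1}) = {1, 4}.
Read 'a': 1→{2}, 4→{1}; union {1, 2}; ε-closure = {1, 2, 4}.
Read 'c': 1→{1}, 2→{1, 3}, 4→{1}; union {1, 3}; ε-closure = {1, 3, 4}.
Read 'a': 1→{2}, 3→{1, 4}, 4→{1}; now {1, 2, 4}.
Read 'a': 1→{2}, 2→{4}, 4→{1}; now {1, 2, 4}.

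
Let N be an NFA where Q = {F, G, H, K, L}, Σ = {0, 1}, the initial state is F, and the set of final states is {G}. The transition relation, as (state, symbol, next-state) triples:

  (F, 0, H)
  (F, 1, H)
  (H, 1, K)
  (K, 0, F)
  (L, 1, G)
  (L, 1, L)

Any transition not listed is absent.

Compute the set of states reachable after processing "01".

Start in {F}.
Read '0': F→{H}; now {H}.
Read '1': H→{K}; now {K}.

{K}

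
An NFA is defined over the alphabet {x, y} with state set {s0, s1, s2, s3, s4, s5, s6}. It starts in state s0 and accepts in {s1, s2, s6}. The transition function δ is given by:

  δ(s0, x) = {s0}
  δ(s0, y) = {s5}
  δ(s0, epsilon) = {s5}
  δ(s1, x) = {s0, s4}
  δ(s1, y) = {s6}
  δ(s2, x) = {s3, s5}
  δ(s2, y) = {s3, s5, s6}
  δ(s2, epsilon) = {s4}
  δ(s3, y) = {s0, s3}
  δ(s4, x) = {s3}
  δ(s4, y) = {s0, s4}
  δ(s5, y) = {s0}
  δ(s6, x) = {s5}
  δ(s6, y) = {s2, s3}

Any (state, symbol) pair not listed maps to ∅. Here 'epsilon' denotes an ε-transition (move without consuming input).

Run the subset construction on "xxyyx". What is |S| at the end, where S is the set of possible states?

2

Start: ε-closure({s0}) = {s0, s5}.
Read 'x': {s0, s5} → {s0, s5}.
Read 'x': {s0, s5} → {s0, s5}.
Read 'y': {s0, s5} → {s0, s5}.
Read 'y': {s0, s5} → {s0, s5}.
Read 'x': {s0, s5} → {s0, s5}.
That set has 2 states.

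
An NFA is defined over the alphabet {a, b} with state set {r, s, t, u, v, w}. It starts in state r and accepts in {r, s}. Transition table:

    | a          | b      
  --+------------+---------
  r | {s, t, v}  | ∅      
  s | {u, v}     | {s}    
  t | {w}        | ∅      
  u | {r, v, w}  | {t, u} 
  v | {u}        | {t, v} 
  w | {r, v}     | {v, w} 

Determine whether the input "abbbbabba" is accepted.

Yes

Start in {r}.
Read 'a': {r} → {s, t, v}.
Read 'b': {s, t, v} → {s, t, v}.
Read 'b': {s, t, v} → {s, t, v}.
Read 'b': {s, t, v} → {s, t, v}.
Read 'b': {s, t, v} → {s, t, v}.
Read 'a': {s, t, v} → {u, v, w}.
Read 'b': {u, v, w} → {t, u, v, w}.
Read 'b': {t, u, v, w} → {t, u, v, w}.
Read 'a': {t, u, v, w} → {r, u, v, w}.
The final set {r, u, v, w} contains the accepting state r.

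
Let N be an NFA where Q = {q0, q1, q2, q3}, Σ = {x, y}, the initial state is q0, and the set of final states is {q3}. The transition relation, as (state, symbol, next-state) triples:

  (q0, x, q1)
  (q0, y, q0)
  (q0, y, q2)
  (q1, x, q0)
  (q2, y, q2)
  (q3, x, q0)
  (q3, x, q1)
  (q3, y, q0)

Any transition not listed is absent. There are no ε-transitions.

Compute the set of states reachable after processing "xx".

{q0}

Start in {q0}.
Read 'x': q0→{q1}; now {q1}.
Read 'x': q1→{q0}; now {q0}.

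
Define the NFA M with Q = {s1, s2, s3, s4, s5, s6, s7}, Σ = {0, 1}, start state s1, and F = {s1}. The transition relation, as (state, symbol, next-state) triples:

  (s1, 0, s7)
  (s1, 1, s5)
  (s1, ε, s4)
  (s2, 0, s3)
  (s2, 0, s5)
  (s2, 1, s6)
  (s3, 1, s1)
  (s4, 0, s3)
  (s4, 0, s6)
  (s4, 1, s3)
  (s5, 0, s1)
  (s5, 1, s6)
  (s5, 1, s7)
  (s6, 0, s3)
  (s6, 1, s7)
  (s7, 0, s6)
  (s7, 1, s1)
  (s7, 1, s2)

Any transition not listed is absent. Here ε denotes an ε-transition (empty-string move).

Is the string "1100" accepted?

Start: ε-closure({s1}) = {s1, s4}.
Read '1': {s1, s4} → {s3, s5}.
Read '1': {s3, s5} → {s1, s4, s6, s7}.
Read '0': {s1, s4, s6, s7} → {s3, s6, s7}.
Read '0': {s3, s6, s7} → {s3, s6}.
The final set {s3, s6} contains no accepting state.

No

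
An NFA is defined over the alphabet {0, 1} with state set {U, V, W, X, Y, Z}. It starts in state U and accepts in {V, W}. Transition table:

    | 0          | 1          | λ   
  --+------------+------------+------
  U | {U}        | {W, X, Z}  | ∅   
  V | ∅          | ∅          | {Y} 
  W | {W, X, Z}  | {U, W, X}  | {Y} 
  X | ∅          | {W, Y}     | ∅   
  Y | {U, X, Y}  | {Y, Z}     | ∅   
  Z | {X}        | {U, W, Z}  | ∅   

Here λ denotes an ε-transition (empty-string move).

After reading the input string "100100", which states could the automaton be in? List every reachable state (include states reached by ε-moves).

{U, W, X, Y, Z}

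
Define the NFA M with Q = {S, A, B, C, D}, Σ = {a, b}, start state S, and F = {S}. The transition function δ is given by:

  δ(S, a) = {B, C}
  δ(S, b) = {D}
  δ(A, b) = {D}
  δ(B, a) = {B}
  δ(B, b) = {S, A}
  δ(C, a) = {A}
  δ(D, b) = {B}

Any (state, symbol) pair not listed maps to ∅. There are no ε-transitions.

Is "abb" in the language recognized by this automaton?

Start in {S}.
Read 'a': S→{B, C}; now {B, C}.
Read 'b': B→{S, A}, C→∅; now {S, A}.
Read 'b': S→{D}, A→{D}; now {D}.
The final set {D} contains no accepting state.

No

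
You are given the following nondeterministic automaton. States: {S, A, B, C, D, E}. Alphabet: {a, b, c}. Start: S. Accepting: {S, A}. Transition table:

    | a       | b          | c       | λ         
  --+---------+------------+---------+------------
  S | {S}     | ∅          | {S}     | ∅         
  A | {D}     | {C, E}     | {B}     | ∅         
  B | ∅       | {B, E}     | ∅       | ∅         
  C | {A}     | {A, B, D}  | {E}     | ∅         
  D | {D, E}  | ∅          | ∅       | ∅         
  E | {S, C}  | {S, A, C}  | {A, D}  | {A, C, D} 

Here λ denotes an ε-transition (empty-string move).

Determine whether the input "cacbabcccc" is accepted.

Start in {S}.
Read 'c': S→{S}; now {S}.
Read 'a': S→{S}; now {S}.
Read 'c': S→{S}; now {S}.
Read 'b': S→∅; now ∅.
The set is empty and remains empty for the remaining 6 symbols.
The final set ∅ contains no accepting state.

No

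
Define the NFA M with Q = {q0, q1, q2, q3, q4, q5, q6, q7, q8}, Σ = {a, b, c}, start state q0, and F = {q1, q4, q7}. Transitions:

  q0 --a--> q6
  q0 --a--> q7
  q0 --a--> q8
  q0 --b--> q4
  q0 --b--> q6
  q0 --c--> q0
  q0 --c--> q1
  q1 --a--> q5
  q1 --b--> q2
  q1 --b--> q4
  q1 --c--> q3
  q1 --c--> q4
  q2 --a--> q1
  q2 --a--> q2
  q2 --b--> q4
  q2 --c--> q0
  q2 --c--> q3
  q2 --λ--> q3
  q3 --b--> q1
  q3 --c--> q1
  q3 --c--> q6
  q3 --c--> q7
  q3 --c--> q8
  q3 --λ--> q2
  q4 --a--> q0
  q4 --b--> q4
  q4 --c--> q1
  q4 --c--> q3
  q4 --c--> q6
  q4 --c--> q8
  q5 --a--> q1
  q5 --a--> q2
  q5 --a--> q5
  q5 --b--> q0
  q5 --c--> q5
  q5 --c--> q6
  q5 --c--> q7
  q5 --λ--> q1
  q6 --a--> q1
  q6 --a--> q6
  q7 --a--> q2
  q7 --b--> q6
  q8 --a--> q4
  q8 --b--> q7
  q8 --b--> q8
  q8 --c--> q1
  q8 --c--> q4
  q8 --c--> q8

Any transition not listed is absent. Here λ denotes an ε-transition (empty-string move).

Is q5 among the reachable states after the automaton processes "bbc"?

No

Start in {q0}.
Read 'b': {q0} → {q4, q6}.
Read 'b': {q4, q6} → {q4}.
Read 'c': {q4} → {q1, q2, q3, q6, q8}.
State q5 is not in {q1, q2, q3, q6, q8}.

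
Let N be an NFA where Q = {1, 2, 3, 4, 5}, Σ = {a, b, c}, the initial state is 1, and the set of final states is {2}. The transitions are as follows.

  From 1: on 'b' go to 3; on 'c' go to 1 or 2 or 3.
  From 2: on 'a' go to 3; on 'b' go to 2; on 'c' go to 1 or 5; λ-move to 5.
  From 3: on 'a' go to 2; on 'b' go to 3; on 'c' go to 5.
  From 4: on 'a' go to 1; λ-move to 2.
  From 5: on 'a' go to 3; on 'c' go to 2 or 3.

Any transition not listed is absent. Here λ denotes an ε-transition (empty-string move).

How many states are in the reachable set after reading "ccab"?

3

Start in {1}.
Read 'c': {1} → {1, 2, 3, 5}.
Read 'c': {1, 2, 3, 5} → {1, 2, 3, 5}.
Read 'a': {1, 2, 3, 5} → {2, 3, 5}.
Read 'b': {2, 3, 5} → {2, 3, 5}.
That set has 3 states.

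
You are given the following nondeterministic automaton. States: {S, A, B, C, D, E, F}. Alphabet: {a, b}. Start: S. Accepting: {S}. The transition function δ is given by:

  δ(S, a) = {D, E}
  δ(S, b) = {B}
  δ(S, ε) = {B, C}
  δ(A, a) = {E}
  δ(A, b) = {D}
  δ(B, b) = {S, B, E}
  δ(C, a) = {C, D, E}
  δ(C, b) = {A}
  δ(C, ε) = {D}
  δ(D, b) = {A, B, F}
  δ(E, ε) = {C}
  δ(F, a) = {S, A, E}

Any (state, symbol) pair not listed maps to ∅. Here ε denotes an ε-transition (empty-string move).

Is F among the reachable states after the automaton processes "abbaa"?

No

Start: ε-closure({S}) = {S, B, C, D}.
Read 'a': {S, B, C, D} → {C, D, E}.
Read 'b': {C, D, E} → {A, B, F}.
Read 'b': {A, B, F} → {S, B, C, D, E}.
Read 'a': {S, B, C, D, E} → {C, D, E}.
Read 'a': {C, D, E} → {C, D, E}.
State F is not in {C, D, E}.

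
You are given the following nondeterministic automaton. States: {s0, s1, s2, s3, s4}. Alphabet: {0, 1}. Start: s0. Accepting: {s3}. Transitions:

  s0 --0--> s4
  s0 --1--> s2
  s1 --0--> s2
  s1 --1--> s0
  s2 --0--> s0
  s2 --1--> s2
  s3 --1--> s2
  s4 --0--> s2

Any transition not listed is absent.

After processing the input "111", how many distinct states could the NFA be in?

Start in {s0}.
Read '1': {s0} → {s2}.
Read '1': {s2} → {s2}.
Read '1': {s2} → {s2}.
That set has 1 state.

1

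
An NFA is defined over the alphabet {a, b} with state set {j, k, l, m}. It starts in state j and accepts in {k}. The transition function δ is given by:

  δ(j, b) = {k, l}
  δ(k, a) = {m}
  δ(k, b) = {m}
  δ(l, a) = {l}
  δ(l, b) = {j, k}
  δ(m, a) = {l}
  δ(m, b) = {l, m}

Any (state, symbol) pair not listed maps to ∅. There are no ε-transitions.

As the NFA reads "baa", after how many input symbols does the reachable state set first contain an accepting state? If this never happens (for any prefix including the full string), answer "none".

Start in {j}.
Read 'b': {j} → {k, l}.
None of the earlier sets intersect F, but {k, l} does.

1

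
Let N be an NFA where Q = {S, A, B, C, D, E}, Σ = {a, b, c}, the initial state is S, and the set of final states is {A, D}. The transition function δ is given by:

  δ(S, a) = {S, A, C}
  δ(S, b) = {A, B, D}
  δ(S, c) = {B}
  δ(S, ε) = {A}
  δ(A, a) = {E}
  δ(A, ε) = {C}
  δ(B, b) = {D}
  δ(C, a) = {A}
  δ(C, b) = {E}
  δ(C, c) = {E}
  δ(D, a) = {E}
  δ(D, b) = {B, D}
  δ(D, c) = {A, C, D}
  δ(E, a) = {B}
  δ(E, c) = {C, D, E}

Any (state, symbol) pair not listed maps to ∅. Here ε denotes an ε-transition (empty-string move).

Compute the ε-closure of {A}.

Begin with {A}.
ε-move A → C; add C.

{A, C}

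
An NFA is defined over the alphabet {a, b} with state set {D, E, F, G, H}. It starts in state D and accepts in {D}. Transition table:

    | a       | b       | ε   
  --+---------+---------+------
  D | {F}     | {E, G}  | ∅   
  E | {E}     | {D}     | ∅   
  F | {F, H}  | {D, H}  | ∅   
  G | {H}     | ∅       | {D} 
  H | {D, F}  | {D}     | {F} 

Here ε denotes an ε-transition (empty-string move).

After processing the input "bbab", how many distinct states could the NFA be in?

3

Start in {D}.
Read 'b': {D} → {D, E, G}.
Read 'b': {D, E, G} → {D, E, G}.
Read 'a': {D, E, G} → {E, F, H}.
Read 'b': {E, F, H} → {D, F, H}.
That set has 3 states.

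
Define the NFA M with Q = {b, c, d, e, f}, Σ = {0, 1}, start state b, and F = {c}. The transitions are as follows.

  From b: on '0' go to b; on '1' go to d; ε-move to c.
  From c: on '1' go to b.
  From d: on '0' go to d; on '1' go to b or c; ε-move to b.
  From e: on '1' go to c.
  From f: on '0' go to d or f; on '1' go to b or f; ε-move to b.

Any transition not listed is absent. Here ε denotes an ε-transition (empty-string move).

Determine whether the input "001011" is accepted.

Yes

Start: ε-closure({b}) = {b, c}.
Read '0': {b, c} → {b, c}.
Read '0': {b, c} → {b, c}.
Read '1': {b, c} → {b, c, d}.
Read '0': {b, c, d} → {b, c, d}.
Read '1': {b, c, d} → {b, c, d}.
Read '1': {b, c, d} → {b, c, d}.
The final set {b, c, d} contains the accepting state c.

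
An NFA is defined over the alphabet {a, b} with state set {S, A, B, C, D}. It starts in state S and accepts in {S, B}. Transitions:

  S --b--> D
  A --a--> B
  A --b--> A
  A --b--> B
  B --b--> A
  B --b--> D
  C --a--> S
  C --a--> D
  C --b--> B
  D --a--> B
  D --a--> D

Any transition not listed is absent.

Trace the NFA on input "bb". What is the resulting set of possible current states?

∅

Start in {S}.
Read 'b': S→{D}; now {D}.
Read 'b': D→∅; now ∅.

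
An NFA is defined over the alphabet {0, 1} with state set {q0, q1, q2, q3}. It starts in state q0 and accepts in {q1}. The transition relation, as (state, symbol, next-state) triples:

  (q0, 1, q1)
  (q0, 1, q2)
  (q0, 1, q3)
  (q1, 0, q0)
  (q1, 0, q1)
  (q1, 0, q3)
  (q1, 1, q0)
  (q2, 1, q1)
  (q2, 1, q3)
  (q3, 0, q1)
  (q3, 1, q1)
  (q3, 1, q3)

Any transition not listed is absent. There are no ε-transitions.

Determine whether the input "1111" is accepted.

Start in {q0}.
Read '1': q0→{q1, q2, q3}; now {q1, q2, q3}.
Read '1': q1→{q0}, q2→{q1, q3}, q3→{q1, q3}; now {q0, q1, q3}.
Read '1': q0→{q1, q2, q3}, q1→{q0}, q3→{q1, q3}; now {q0, q1, q2, q3}.
Read '1': q0→{q1, q2, q3}, q1→{q0}, q2→{q1, q3}, q3→{q1, q3}; now {q0, q1, q2, q3}.
The final set {q0, q1, q2, q3} contains the accepting state q1.

Yes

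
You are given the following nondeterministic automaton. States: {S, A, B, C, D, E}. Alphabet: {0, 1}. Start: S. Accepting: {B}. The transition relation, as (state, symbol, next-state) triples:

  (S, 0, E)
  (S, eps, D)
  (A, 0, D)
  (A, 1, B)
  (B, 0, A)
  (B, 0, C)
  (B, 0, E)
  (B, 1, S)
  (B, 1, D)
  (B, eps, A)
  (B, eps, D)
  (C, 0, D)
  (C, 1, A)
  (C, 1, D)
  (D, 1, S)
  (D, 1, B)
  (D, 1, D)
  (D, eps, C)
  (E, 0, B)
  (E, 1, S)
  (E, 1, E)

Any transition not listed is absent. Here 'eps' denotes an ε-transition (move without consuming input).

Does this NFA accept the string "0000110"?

No

Start: ε-closure({S}) = {S, C, D}.
Read '0': {S, C, D} → {C, D, E}.
Read '0': {C, D, E} → {A, B, C, D}.
Read '0': {A, B, C, D} → {A, C, D, E}.
Read '0': {A, C, D, E} → {A, B, C, D}.
Read '1': {A, B, C, D} → {S, A, B, C, D}.
Read '1': {S, A, B, C, D} → {S, A, B, C, D}.
Read '0': {S, A, B, C, D} → {A, C, D, E}.
The final set {A, C, D, E} contains no accepting state.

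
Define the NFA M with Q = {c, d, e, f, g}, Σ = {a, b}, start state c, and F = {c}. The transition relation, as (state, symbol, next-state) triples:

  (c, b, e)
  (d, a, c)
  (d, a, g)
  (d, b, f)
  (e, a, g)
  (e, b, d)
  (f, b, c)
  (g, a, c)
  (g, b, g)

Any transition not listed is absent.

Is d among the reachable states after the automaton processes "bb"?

Yes

Start in {c}.
Read 'b': {c} → {e}.
Read 'b': {e} → {d}.
State d is in {d}.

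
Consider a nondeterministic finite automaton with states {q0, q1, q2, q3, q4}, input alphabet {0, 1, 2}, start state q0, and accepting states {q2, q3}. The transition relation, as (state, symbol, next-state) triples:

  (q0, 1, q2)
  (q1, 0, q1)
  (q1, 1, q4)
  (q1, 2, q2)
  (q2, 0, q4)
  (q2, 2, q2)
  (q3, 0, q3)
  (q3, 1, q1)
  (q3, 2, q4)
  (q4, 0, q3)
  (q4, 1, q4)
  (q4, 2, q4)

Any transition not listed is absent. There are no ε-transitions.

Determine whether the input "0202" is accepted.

Start in {q0}.
Read '0': q0→∅; now ∅.
The set is empty and remains empty for the remaining 3 symbols.
The final set ∅ contains no accepting state.

No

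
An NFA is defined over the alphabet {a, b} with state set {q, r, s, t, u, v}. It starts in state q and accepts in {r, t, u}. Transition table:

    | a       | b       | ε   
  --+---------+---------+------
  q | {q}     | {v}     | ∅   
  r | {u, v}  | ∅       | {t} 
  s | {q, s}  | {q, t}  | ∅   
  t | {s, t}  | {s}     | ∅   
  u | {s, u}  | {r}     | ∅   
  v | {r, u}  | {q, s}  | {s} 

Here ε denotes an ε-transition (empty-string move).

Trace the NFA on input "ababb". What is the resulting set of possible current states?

Start in {q}.
Read 'a': q→{q}; now {q}.
Read 'b': q→{v}; union {v}; ε-closure = {s, v}.
Read 'a': s→{q, s}, v→{r, u}; union {q, r, s, u}; ε-closure = {q, r, s, t, u}.
Read 'b': q→{v}, r→∅, s→{q, t}, t→{s}, u→{r}; now {q, r, s, t, v}.
Read 'b': q→{v}, r→∅, s→{q, t}, t→{s}, v→{q, s}; now {q, s, t, v}.

{q, s, t, v}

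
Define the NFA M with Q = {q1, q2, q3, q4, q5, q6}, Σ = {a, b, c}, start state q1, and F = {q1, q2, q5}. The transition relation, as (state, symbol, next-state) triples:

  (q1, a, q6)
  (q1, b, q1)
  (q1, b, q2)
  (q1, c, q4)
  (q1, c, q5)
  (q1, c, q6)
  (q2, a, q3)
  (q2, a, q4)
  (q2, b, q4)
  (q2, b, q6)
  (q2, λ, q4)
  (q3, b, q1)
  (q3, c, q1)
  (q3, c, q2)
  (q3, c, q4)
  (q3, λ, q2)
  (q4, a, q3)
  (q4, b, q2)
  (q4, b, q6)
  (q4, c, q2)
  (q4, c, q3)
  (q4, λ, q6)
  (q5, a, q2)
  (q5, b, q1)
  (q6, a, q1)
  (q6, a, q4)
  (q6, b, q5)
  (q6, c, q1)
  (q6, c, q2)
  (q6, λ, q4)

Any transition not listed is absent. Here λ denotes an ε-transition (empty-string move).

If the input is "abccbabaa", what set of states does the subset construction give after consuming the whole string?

{q1, q2, q3, q4, q6}

Start in {q1}.
Read 'a': q1→{q6}; union {q6}; ε-closure = {q4, q6}.
Read 'b': q4→{q2, q6}, q6→{q5}; union {q2, q5, q6}; ε-closure = {q2, q4, q5, q6}.
Read 'c': q2→∅, q4→{q2, q3}, q5→∅, q6→{q1, q2}; union {q1, q2, q3}; ε-closure = {q1, q2, q3, q4, q6}.
Read 'c': q1→{q4, q5, q6}, q2→∅, q3→{q1, q2, q4}, q4→{q2, q3}, q6→{q1, q2}; now {q1, q2, q3, q4, q5, q6}.
Read 'b': q1→{q1, q2}, q2→{q4, q6}, q3→{q1}, q4→{q2, q6}, q5→{q1}, q6→{q5}; now {q1, q2, q4, q5, q6}.
Read 'a': q1→{q6}, q2→{q3, q4}, q4→{q3}, q5→{q2}, q6→{q1, q4}; now {q1, q2, q3, q4, q6}.
Read 'b': q1→{q1, q2}, q2→{q4, q6}, q3→{q1}, q4→{q2, q6}, q6→{q5}; now {q1, q2, q4, q5, q6}.
Read 'a': q1→{q6}, q2→{q3, q4}, q4→{q3}, q5→{q2}, q6→{q1, q4}; now {q1, q2, q3, q4, q6}.
Read 'a': q1→{q6}, q2→{q3, q4}, q3→∅, q4→{q3}, q6→{q1, q4}; union {q1, q3, q4, q6}; ε-closure = {q1, q2, q3, q4, q6}.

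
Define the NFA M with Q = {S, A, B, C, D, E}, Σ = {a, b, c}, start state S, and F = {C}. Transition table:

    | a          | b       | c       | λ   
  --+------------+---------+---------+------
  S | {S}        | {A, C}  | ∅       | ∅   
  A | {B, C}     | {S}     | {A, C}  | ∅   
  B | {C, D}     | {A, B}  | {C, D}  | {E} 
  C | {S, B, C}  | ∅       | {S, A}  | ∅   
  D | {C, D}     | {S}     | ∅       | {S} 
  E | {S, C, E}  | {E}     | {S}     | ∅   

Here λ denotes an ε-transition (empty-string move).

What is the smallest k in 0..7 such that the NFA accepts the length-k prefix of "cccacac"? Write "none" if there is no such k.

none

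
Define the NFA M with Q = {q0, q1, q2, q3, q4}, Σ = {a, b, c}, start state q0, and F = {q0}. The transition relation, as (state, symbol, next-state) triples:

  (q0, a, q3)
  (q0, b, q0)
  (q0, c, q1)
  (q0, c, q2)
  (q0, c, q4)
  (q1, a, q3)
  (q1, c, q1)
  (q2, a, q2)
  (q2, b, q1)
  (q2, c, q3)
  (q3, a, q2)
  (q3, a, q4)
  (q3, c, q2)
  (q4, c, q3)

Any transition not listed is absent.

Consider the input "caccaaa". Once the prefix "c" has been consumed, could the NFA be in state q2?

Yes

Start in {q0}.
Read 'c': q0→{q1, q2, q4}; now {q1, q2, q4}.
State q2 is in {q1, q2, q4}.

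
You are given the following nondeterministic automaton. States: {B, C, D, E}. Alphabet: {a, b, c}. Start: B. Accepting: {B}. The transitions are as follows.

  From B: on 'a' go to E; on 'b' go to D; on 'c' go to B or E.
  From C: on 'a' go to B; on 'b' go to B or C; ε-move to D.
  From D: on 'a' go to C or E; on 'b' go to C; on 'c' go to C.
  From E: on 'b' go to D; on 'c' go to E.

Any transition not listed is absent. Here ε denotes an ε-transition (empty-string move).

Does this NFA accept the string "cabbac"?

Yes

Start in {B}.
Read 'c': {B} → {B, E}.
Read 'a': {B, E} → {E}.
Read 'b': {E} → {D}.
Read 'b': {D} → {C, D}.
Read 'a': {C, D} → {B, C, D, E}.
Read 'c': {B, C, D, E} → {B, C, D, E}.
The final set {B, C, D, E} contains the accepting state B.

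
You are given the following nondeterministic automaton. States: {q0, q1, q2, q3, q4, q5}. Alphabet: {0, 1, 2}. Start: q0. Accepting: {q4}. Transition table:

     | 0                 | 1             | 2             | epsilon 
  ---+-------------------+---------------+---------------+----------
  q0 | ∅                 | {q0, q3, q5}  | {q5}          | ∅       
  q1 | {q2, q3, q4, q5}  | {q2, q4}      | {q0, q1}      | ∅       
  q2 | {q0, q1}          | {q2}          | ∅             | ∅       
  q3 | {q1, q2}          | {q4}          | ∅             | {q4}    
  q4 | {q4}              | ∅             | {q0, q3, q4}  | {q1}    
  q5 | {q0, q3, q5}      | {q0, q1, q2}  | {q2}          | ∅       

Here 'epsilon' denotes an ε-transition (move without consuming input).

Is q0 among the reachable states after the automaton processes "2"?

No

Start in {q0}.
Read '2': {q0} → {q5}.
State q0 is not in {q5}.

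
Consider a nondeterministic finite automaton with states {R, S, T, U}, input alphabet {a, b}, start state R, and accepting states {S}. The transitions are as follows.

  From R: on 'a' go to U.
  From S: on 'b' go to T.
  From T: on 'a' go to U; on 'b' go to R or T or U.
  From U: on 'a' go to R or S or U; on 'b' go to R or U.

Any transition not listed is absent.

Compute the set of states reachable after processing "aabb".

{R, T, U}

Start in {R}.
Read 'a': {R} → {U}.
Read 'a': {U} → {R, S, U}.
Read 'b': {R, S, U} → {R, T, U}.
Read 'b': {R, T, U} → {R, T, U}.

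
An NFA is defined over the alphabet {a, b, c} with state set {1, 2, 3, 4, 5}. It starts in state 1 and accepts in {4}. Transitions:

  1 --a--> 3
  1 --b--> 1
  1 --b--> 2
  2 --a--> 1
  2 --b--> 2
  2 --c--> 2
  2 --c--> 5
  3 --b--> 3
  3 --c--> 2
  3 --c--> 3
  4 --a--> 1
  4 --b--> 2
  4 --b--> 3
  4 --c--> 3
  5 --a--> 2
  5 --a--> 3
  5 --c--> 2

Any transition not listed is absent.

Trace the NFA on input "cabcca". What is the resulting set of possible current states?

Start in {1}.
Read 'c': {1} → ∅.
The set is empty and remains empty for the remaining 5 symbols.

∅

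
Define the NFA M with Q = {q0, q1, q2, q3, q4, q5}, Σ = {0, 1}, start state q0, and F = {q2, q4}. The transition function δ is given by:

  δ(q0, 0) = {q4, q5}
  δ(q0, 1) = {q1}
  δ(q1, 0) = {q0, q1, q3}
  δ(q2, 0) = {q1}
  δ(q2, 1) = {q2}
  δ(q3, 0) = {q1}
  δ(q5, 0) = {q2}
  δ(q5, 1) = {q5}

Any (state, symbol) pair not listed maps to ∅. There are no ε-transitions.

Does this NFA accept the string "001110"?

Start in {q0}.
Read '0': {q0} → {q4, q5}.
Read '0': {q4, q5} → {q2}.
Read '1': {q2} → {q2}.
Read '1': {q2} → {q2}.
Read '1': {q2} → {q2}.
Read '0': {q2} → {q1}.
The final set {q1} contains no accepting state.

No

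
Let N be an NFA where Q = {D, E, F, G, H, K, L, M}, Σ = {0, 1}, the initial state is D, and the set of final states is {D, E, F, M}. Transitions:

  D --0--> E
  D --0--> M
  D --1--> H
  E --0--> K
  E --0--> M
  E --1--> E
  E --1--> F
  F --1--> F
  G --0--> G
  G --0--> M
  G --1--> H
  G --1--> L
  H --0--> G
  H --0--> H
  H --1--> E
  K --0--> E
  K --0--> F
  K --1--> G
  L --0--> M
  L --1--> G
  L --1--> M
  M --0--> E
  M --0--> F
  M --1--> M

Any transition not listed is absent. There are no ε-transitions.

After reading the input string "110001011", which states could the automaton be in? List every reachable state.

{E, F, G, M}

Start in {D}.
Read '1': {D} → {H}.
Read '1': {H} → {E}.
Read '0': {E} → {K, M}.
Read '0': {K, M} → {E, F}.
Read '0': {E, F} → {K, M}.
Read '1': {K, M} → {G, M}.
Read '0': {G, M} → {E, F, G, M}.
Read '1': {E, F, G, M} → {E, F, H, L, M}.
Read '1': {E, F, H, L, M} → {E, F, G, M}.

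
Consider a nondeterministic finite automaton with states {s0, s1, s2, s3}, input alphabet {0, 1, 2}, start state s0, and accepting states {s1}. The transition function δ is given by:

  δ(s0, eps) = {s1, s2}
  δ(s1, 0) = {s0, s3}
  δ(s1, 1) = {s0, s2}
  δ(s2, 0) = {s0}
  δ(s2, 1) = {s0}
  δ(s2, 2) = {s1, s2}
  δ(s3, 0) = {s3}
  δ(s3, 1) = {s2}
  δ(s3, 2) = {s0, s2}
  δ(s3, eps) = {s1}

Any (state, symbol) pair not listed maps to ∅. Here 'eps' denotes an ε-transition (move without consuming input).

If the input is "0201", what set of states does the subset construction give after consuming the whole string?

Start: ε-closure({s0}) = {s0, s1, s2}.
Read '0': {s0, s1, s2} → {s0, s1, s2, s3}.
Read '2': {s0, s1, s2, s3} → {s0, s1, s2}.
Read '0': {s0, s1, s2} → {s0, s1, s2, s3}.
Read '1': {s0, s1, s2, s3} → {s0, s1, s2}.

{s0, s1, s2}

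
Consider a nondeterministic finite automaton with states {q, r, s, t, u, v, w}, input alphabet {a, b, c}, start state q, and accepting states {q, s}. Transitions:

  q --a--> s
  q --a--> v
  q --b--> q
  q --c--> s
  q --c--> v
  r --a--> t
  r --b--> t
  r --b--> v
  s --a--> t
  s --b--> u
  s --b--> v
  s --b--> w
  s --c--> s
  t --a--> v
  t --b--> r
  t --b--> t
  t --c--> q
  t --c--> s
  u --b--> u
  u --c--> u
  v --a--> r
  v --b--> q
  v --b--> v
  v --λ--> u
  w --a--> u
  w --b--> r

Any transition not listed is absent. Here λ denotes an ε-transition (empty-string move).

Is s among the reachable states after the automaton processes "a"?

Yes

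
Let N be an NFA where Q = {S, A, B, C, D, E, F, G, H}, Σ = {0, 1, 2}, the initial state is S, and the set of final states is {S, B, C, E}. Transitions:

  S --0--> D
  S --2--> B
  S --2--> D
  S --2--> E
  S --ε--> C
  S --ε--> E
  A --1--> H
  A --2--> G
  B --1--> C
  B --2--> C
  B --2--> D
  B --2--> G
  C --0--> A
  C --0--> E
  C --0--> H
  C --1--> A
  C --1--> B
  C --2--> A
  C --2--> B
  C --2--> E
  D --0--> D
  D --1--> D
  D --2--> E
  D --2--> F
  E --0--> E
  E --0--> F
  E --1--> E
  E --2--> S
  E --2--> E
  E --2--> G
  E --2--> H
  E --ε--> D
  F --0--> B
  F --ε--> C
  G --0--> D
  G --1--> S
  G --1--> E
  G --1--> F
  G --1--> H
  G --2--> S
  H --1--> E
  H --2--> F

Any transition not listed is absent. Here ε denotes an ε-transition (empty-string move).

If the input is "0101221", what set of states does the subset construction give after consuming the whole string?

{S, A, B, C, D, E, F, H}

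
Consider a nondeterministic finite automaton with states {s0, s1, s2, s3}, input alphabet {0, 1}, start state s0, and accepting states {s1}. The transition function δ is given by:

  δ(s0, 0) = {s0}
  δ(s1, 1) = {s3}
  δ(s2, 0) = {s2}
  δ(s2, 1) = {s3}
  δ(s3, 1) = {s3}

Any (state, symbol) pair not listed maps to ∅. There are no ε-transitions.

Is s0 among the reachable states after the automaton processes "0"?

Start in {s0}.
Read '0': s0→{s0}; now {s0}.
State s0 is in {s0}.

Yes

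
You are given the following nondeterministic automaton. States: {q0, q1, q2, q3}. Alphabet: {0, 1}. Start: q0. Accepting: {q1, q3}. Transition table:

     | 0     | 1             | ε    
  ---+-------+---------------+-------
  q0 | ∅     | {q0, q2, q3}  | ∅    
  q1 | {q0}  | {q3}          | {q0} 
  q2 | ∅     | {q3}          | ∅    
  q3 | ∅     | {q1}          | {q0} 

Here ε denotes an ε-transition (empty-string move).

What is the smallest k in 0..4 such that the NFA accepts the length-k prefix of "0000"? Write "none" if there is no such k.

Start in {q0}.
Read '0': {q0} → ∅.
The set is empty and remains empty for the remaining 3 symbols.
No reachable set along the way intersects F.

none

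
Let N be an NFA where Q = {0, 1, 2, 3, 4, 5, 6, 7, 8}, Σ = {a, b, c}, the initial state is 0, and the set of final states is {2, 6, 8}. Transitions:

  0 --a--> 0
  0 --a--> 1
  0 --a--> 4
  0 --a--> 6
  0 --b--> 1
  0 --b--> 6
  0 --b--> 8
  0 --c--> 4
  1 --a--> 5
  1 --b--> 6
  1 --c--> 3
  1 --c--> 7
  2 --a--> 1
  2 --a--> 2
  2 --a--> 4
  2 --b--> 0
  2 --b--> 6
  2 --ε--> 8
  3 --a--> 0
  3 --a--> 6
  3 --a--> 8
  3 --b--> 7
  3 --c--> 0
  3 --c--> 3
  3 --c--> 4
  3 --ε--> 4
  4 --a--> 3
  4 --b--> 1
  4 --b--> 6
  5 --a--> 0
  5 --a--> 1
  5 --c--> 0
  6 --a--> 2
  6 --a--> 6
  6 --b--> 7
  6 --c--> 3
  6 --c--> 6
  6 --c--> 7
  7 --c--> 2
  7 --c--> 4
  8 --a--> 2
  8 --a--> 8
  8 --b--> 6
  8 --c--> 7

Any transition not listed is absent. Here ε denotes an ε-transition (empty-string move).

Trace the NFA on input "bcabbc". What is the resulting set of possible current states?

{2, 3, 4, 6, 7, 8}

Start in {0}.
Read 'b': 0→{1, 6, 8}; now {1, 6, 8}.
Read 'c': 1→{3, 7}, 6→{3, 6, 7}, 8→{7}; union {3, 6, 7}; ε-closure = {3, 4, 6, 7}.
Read 'a': 3→{0, 6, 8}, 4→{3}, 6→{2, 6}, 7→∅; union {0, 2, 3, 6, 8}; ε-closure = {0, 2, 3, 4, 6, 8}.
Read 'b': 0→{1, 6, 8}, 2→{0, 6}, 3→{7}, 4→{1, 6}, 6→{7}, 8→{6}; now {0, 1, 6, 7, 8}.
Read 'b': 0→{1, 6, 8}, 1→{6}, 6→{7}, 7→∅, 8→{6}; now {1, 6, 7, 8}.
Read 'c': 1→{3, 7}, 6→{3, 6, 7}, 7→{2, 4}, 8→{7}; union {2, 3, 4, 6, 7}; ε-closure = {2, 3, 4, 6, 7, 8}.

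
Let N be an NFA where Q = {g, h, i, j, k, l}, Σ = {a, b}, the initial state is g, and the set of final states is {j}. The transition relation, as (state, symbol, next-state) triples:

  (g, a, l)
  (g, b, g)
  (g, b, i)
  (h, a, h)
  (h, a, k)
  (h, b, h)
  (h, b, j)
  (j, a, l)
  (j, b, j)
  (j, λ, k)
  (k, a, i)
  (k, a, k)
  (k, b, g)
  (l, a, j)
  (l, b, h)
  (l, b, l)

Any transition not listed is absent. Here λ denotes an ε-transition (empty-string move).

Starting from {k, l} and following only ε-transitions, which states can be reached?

{k, l}

Begin with {k, l}.
No ε-moves leave this set, so the closure equals the set itself.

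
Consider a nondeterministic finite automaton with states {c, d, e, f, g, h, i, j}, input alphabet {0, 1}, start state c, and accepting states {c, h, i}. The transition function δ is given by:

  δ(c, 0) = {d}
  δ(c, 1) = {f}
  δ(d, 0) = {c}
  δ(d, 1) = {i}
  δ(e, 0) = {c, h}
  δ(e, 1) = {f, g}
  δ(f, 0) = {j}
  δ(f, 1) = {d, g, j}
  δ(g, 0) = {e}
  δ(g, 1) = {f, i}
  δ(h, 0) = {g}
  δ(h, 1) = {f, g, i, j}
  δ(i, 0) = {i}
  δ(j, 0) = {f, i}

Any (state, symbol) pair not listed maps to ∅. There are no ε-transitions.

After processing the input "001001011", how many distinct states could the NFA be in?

5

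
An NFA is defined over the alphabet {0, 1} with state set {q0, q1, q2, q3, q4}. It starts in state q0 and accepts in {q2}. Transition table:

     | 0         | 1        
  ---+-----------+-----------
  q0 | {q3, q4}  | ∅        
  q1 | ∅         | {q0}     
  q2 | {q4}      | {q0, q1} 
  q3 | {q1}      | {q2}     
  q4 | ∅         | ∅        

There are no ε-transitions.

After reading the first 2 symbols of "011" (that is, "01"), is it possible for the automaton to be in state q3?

No

Start in {q0}.
Read '0': {q0} → {q3, q4}.
Read '1': {q3, q4} → {q2}.
State q3 is not in {q2}.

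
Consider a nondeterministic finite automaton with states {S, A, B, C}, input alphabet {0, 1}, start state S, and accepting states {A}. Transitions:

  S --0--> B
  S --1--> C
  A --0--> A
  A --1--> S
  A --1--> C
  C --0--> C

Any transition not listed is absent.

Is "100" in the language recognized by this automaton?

No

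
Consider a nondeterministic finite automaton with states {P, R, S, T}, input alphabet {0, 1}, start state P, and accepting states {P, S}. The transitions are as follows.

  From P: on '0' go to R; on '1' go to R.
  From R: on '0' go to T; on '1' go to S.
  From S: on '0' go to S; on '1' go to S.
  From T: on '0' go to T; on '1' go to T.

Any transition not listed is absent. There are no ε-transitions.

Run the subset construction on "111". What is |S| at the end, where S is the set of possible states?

Start in {P}.
Read '1': {P} → {R}.
Read '1': {R} → {S}.
Read '1': {S} → {S}.
That set has 1 state.

1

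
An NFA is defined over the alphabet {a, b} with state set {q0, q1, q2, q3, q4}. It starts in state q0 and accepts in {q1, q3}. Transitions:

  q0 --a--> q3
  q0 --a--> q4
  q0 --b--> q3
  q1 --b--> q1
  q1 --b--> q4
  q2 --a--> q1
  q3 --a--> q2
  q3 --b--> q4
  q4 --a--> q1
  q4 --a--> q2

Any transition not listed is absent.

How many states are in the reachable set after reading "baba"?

0

Start in {q0}.
Read 'b': q0→{q3}; now {q3}.
Read 'a': q3→{q2}; now {q2}.
Read 'b': q2→∅; now ∅.
The set is empty and remains empty for the remaining 1 symbol.
That set has 0 states.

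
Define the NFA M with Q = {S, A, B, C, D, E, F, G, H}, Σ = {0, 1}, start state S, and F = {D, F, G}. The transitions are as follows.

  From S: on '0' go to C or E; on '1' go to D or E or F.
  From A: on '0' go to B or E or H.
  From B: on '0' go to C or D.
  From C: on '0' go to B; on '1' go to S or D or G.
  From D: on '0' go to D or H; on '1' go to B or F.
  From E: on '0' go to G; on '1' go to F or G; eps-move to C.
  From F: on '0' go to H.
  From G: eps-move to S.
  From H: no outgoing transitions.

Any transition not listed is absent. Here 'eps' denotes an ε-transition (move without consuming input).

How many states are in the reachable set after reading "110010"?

Start in {S}.
Read '1': {S} → {C, D, E, F}.
Read '1': {C, D, E, F} → {S, B, D, F, G}.
Read '0': {S, B, D, F, G} → {C, D, E, H}.
Read '0': {C, D, E, H} → {S, B, D, G, H}.
Read '1': {S, B, D, G, H} → {B, C, D, E, F}.
Read '0': {B, C, D, E, F} → {S, B, C, D, G, H}.
That set has 6 states.

6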